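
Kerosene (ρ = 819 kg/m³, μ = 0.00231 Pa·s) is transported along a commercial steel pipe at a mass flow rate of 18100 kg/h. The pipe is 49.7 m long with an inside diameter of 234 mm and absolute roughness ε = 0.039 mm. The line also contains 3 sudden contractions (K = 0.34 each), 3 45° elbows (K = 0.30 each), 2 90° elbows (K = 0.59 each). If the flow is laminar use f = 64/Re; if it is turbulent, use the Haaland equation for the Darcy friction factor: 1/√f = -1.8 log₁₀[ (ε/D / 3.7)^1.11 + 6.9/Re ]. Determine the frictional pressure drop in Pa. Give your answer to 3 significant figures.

ṁ = 18100 kg/h = 18100/3600 = 5.028 kg/s.
A = πD²/4 = π(0.234)²/4 = 0.04301 m²; mean velocity V = ṁ/(ρA) = 5.028/(819 · 0.04301) = 0.1427 m/s.
Reynolds number Re = ρVD/μ = 819 · 0.1427 · 0.234 / 0.00231 = 1.184e+04.
Re > 4000 → turbulent. Relative roughness ε/D = 3.9e-05/0.234 = 0.000167. Haaland: 1/√f = -1.8 log₁₀[(0.000167/3.7)^1.11 + 6.9/1.184e+04] = -1.8 log₁₀[1.5e-05 + 0.000583] = 5.802, so f = 0.0297.
Total minor-loss coefficient ΣK = 3·0.34 + 3·0.3 + 2·0.59 = 3.1.
ΔP = [f·L/D + ΣK]·(ρV²/2) = [0.0297·49.7/0.234 + 3.1]·(819·0.1427²/2) = [6.308 + 3.1]·8.344 = 78.51 Pa.

ΔP ≈ 78.5 Pa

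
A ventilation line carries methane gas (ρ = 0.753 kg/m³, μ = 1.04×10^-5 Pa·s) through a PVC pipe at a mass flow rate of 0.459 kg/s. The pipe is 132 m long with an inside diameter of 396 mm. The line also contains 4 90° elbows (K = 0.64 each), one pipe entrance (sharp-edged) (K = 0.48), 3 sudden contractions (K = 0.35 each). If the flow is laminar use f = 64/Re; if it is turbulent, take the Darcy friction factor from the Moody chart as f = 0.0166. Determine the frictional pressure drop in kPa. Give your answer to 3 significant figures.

A = πD²/4 = π(0.396)²/4 = 0.1232 m²; mean velocity V = ṁ/(ρA) = 0.459/(0.753 · 0.1232) = 4.949 m/s.
Reynolds number Re = ρVD/μ = 0.753 · 4.949 · 0.396 / 1.04e-05 = 1.419e+05.
Re > 4000 → turbulent; use the Moody-chart value f = 0.0166.
Total minor-loss coefficient ΣK = 4·0.64 + 1·0.48 + 3·0.35 = 4.09.
ΔP = [f·L/D + ΣK]·(ρV²/2) = [0.0166·132/0.396 + 4.09]·(0.753·4.949²/2) = [5.533 + 4.09]·9.222 = 88.75 Pa.
ΔP = 88.75 Pa = 0.0887 kPa.

ΔP ≈ 0.0887 kPa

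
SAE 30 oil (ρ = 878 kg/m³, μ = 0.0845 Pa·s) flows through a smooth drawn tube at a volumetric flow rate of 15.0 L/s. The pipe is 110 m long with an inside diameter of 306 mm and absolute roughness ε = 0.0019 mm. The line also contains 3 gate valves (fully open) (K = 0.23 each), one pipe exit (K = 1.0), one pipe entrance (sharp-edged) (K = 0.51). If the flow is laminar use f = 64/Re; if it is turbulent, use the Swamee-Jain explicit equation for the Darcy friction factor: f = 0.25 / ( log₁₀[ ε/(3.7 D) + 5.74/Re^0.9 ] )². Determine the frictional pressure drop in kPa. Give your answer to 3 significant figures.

Q = 15.0 L/s = 15.0/1000 = 0.015 m³/s.
Cross-sectional area A = πD²/4 = π(0.306)²/4 = 0.07354 m²; mean velocity V = Q/A = 0.015/0.07354 = 0.204 m/s.
Reynolds number Re = ρVD/μ = 878 · 0.204 · 0.306 / 0.0845 = 648.5.
Re < 2300 → laminar flow, so f = 64/Re = 64/648.5 = 0.09869 (the turbulent correlation is not needed).
Total minor-loss coefficient ΣK = 3·0.23 + 1·1 + 1·0.51 = 2.2.
ΔP = [f·L/D + ΣK]·(ρV²/2) = [0.09869·110/0.306 + 2.2]·(878·0.204²/2) = [35.48 + 2.2]·18.26 = 688.1 Pa.
ΔP = 688.1 Pa = 0.688 kPa.

ΔP ≈ 0.688 kPa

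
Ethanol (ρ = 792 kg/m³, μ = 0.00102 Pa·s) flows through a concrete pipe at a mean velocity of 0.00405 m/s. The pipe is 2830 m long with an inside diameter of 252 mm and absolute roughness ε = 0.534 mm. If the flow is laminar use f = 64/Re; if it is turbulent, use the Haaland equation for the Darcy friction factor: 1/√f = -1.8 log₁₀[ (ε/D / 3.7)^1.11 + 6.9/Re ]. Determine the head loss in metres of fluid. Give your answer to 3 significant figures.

Reynolds number Re = ρVD/μ = 792 · 0.00405 · 0.252 / 0.00102 = 792.5.
Re < 2300 → laminar flow, so f = 64/Re = 64/792.5 = 0.08076 (the turbulent correlation is not needed).
Darcy-Weisbach: ΔP = f(L/D)(ρV²/2) = 0.08076·(2830/0.252)·(792·0.00405²/2) = 0.08076·1.123e+04·0.006495 = 5.891 Pa.
Head loss h_f = ΔP/(ρg) = 5.891/(792·9.81) = 7.58×10^-4 m.

h_f ≈ 7.58×10^-4 m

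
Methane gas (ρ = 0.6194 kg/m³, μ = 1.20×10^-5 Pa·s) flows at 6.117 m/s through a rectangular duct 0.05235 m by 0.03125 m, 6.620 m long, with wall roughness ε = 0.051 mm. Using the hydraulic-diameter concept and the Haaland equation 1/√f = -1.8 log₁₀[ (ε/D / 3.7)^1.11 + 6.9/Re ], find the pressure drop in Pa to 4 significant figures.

Hydraulic diameter D_h = 4A/P = 4·(0.05235·0.03125)/(2·(0.05235+0.03125)) = 0.006544/0.1672 = 0.03914 m.
Re = ρVD_h/μ = 0.6194·6.117·0.03914/1.2e-05 = 1.236e+04.
ε/D_h = 5.1e-05/0.03914 = 0.0013; Haaland gives 1/√f = -1.8 log₁₀[0.000147+0.000558] = 5.673, so f = 0.03107.
ΔP = f(L/D_h)(ρV²/2) = 0.03107·6.62/0.03914·11.59 = 60.91 Pa.

ΔP ≈ 60.91 Pa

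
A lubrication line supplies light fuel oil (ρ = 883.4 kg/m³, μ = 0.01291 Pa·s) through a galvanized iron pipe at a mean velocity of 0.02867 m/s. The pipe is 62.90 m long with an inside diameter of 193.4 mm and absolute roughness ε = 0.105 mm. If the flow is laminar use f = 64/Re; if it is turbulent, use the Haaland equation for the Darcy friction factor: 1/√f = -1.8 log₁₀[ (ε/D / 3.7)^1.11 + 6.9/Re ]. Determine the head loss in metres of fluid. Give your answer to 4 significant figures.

Reynolds number Re = ρVD/μ = 883.4 · 0.02867 · 0.1934 / 0.0129 = 379.4.
Re < 2300 → laminar flow, so f = 64/Re = 64/379.4 = 0.1687 (the turbulent correlation is not needed).
Darcy-Weisbach: ΔP = f(L/D)(ρV²/2) = 0.1687·(62.9/0.1934)·(883.4·0.02867²/2) = 0.1687·325.2·0.3631 = 19.92 Pa.
Head loss h_f = ΔP/(ρg) = 19.92/(883.4·9.81) = 0.002298 m.

h_f ≈ 0.002298 m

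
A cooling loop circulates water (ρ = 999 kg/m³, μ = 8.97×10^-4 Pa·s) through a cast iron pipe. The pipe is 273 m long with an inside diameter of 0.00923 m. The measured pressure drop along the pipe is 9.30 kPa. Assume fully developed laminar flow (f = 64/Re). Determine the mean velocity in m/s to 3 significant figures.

For laminar flow, f = 64/Re with Re = ρVD/μ, so Darcy-Weisbach reduces to ΔP = 32μLV/D². Solving for V: V = ΔP·D²/(32μL) = 9300·(0.00923)²/(32·0.000897·273) = 0.1011 m/s.
Check: Re = ρVD/μ = 999·0.1011·0.00923/0.000897 = 1039 < 2300, so the laminar assumption holds.

V ≈ 0.101 m/s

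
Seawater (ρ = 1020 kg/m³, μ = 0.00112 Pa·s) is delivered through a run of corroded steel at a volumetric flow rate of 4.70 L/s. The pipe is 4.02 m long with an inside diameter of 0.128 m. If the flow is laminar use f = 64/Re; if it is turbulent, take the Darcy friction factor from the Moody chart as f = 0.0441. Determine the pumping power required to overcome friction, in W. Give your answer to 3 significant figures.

Q = 4.70 L/s = 4.70/1000 = 0.0047 m³/s.
Cross-sectional area A = πD²/4 = π(0.128)²/4 = 0.01287 m²; mean velocity V = Q/A = 0.0047/0.01287 = 0.3652 m/s.
Reynolds number Re = ρVD/μ = 1020 · 0.3652 · 0.128 / 0.00112 = 4.258e+04.
Re > 4000 → turbulent; use the Moody-chart value f = 0.0441.
Darcy-Weisbach: ΔP = f(L/D)(ρV²/2) = 0.0441·(4.02/0.128)·(1020·0.3652²/2) = 0.0441·31.41·68.04 = 94.23 Pa.
Pumping power P = QΔP = 0.0047·94.23 = 0.4429 W = 0.443 W.

P ≈ 0.443 W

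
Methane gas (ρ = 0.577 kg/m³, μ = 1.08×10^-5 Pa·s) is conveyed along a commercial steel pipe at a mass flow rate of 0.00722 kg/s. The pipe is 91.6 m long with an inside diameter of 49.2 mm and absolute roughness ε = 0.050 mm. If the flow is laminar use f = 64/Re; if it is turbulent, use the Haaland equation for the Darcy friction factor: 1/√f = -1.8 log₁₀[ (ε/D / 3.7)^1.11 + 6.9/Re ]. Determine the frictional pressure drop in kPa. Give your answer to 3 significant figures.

A = πD²/4 = π(0.0492)²/4 = 0.001901 m²; mean velocity V = ṁ/(ρA) = 0.00722/(0.577 · 0.001901) = 6.582 m/s.
Reynolds number Re = ρVD/μ = 0.577 · 6.582 · 0.0492 / 1.08e-05 = 1.73e+04.
Re > 4000 → turbulent. Relative roughness ε/D = 5e-05/0.0492 = 0.00102. Haaland: 1/√f = -1.8 log₁₀[(0.00102/3.7)^1.11 + 6.9/1.73e+04] = -1.8 log₁₀[0.000111 + 0.000399] = 5.926, so f = 0.02848.
Darcy-Weisbach: ΔP = f(L/D)(ρV²/2) = 0.02848·(91.6/0.0492)·(0.577·6.582²/2) = 0.02848·1862·12.5 = 662.6 Pa.
ΔP = 662.6 Pa = 0.663 kPa.

ΔP ≈ 0.663 kPa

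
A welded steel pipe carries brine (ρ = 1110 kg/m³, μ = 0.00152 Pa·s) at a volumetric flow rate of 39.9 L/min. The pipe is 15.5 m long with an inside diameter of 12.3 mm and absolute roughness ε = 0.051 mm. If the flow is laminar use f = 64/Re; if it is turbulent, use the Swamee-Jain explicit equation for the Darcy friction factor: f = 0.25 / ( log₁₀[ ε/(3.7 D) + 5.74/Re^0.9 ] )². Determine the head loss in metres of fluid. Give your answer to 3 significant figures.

h_f ≈ 62.5 m

Q = 39.9 L/min = 39.9/60000 = 0.000665 m³/s.
Cross-sectional area A = πD²/4 = π(0.0123)²/4 = 0.0001188 m²; mean velocity V = Q/A = 0.000665/0.0001188 = 5.597 m/s.
Reynolds number Re = ρVD/μ = 1110 · 5.597 · 0.0123 / 0.00152 = 5.027e+04.
Re > 4000 → turbulent. Relative roughness ε/D = 5.1e-05/0.0123 = 0.00415. Swamee-Jain: f = 0.25/(log₁₀[0.00415/3.7 + 5.74/5.027e+04^0.9])² = 0.25/(log₁₀[0.00112 + 0.000337])² = 0.25/(-2.836)² = 0.03108.
Darcy-Weisbach: ΔP = f(L/D)(ρV²/2) = 0.03108·(15.5/0.0123)·(1110·5.597²/2) = 0.03108·1260·1.738e+04 = 6.808e+05 Pa.
Head loss h_f = ΔP/(ρg) = 6.808e+05/(1110·9.81) = 62.5 m.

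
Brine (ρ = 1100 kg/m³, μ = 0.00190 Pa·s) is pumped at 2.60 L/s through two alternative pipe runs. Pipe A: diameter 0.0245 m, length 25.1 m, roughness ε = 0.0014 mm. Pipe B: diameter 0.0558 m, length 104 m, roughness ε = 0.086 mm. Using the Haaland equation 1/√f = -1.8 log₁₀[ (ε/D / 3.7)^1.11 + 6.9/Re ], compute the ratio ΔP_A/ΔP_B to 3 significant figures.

ΔP_A/ΔP_B ≈ 10.7

Pipe A: V = Q/A = 0.0026/0.0004714 = 5.515 m/s; Re = 7.823e+04; ε/D = 5.71e-05; Haaland → f = 0.01898; ΔP_A = f(L/D)(ρV²/2) = 3.253e+05 Pa.
Pipe B: V = Q/A = 0.0026/0.002445 = 1.063 m/s; Re = 3.435e+04; ε/D = 0.00154; Haaland → f = 0.02635; ΔP_B = f(L/D)(ρV²/2) = 3.053e+04 Pa.
ΔP_A/ΔP_B = 3.253e+05/3.053e+04 = 10.7.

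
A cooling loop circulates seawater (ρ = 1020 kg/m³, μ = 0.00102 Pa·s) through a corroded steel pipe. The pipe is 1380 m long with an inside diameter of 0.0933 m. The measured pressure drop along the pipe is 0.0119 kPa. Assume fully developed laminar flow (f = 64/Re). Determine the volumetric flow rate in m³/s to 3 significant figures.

For laminar flow, f = 64/Re with Re = ρVD/μ, so Darcy-Weisbach reduces to ΔP = 32μLV/D². Solving for V: V = ΔP·D²/(32μL) = 11.9·(0.0933)²/(32·0.00102·1380) = 0.0023 m/s.
Check: Re = ρVD/μ = 1020·0.0023·0.0933/0.00102 = 214.6 < 2300, so the laminar assumption holds.
Q = V·A = 0.0023·(π/4·0.0933²) = 1.572e-05 m³/s = 1.57×10^-5 m³/s.

Q ≈ 1.57×10^-5 m³/s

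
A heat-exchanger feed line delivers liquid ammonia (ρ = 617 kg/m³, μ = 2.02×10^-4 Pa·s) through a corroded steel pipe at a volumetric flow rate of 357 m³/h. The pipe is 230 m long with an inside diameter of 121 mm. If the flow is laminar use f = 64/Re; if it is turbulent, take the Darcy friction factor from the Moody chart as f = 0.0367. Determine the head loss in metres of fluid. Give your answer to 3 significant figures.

h_f ≈ 264 m

Q = 357 m³/h = 357/3600 = 0.09917 m³/s.
Cross-sectional area A = πD²/4 = π(0.121)²/4 = 0.0115 m²; mean velocity V = Q/A = 0.09917/0.0115 = 8.624 m/s.
Reynolds number Re = ρVD/μ = 617 · 8.624 · 0.121 / 0.000202 = 3.187e+06.
Re > 4000 → turbulent; use the Moody-chart value f = 0.0367.
Darcy-Weisbach: ΔP = f(L/D)(ρV²/2) = 0.0367·(230/0.121)·(617·8.624²/2) = 0.0367·1901·2.294e+04 = 1.601e+06 Pa.
Head loss h_f = ΔP/(ρg) = 1.601e+06/(617·9.81) = 264 m.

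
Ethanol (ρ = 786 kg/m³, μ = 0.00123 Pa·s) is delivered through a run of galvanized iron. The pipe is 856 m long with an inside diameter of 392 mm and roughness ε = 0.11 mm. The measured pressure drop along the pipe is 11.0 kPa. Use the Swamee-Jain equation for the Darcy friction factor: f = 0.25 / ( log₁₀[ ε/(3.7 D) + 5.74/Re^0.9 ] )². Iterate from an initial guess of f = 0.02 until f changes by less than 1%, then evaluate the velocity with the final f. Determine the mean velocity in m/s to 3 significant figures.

Rearranging Darcy-Weisbach: V = √(2·ΔP·D/(f·L·ρ)). With ε/D = 0.00011/0.392 = 0.000281, iterate starting from f = 0.02:
  f = 0.02 → V = √(2·1.1e+04·0.392/(0.02·856·786)) = 0.8006 m/s; Re = ρVD/μ = 2.005e+05; f → 0.01766
  f = 0.01766 → V = 0.8519 m/s; Re = 2.134e+05; f → 0.01754
Converged (Δf/f < 1%). With the final f = 0.01754: V = √(2·1.1e+04·0.392/(0.01754·856·786)) = 0.8549 m/s.

V ≈ 0.855 m/s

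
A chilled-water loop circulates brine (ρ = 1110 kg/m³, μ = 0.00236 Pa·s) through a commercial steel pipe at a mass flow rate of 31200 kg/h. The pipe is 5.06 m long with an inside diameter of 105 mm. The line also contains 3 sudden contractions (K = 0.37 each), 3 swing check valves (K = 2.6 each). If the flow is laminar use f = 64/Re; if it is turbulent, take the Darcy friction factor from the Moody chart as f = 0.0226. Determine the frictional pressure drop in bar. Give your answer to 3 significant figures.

ṁ = 31200 kg/h = 31200/3600 = 8.667 kg/s.
A = πD²/4 = π(0.105)²/4 = 0.008659 m²; mean velocity V = ṁ/(ρA) = 8.667/(1110 · 0.008659) = 0.9017 m/s.
Reynolds number Re = ρVD/μ = 1110 · 0.9017 · 0.105 / 0.00236 = 4.453e+04.
Re > 4000 → turbulent; use the Moody-chart value f = 0.0226.
Total minor-loss coefficient ΣK = 3·0.37 + 3·2.6 = 8.91.
ΔP = [f·L/D + ΣK]·(ρV²/2) = [0.0226·5.06/0.105 + 8.91]·(1110·0.9017²/2) = [1.089 + 8.91]·451.2 = 4512 Pa.
ΔP = 4512 Pa = 0.0451 bar.

ΔP ≈ 0.0451 bar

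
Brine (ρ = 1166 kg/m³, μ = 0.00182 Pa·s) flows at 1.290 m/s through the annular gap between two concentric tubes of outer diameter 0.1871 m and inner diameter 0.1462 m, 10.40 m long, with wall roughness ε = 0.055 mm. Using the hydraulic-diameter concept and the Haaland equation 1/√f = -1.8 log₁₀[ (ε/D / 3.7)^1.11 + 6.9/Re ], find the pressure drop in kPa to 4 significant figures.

Hydraulic diameter D_h = 4A/P = D_o - D_i = 0.1871 - 0.1462 = 0.0409 m.
Re = ρVD_h/μ = 1166·1.29·0.0409/0.00182 = 3.38e+04.
ε/D_h = 5.5e-05/0.0409 = 0.00134; Haaland gives 1/√f = -1.8 log₁₀[0.000152+0.000204] = 6.207, so f = 0.02596.
ΔP = f(L/D_h)(ρV²/2) = 0.02596·10.4/0.0409·970.2 = 6403 Pa.
ΔP = 6.403 kPa.

ΔP ≈ 6.403 kPa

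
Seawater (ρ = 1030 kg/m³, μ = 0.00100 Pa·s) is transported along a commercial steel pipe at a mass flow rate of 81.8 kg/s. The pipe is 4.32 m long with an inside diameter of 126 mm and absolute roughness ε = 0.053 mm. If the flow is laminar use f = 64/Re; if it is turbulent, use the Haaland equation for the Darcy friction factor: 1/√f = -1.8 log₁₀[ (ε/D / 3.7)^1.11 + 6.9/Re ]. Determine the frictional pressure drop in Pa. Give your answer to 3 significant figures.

ΔP ≈ 12000 Pa

A = πD²/4 = π(0.126)²/4 = 0.01247 m²; mean velocity V = ṁ/(ρA) = 81.8/(1030 · 0.01247) = 6.369 m/s.
Reynolds number Re = ρVD/μ = 1030 · 6.369 · 0.126 / 0.001 = 8.266e+05.
Re > 4000 → turbulent. Relative roughness ε/D = 5.3e-05/0.126 = 0.000421. Haaland: 1/√f = -1.8 log₁₀[(0.000421/3.7)^1.11 + 6.9/8.266e+05] = -1.8 log₁₀[4.19e-05 + 8.35e-06] = 7.739, so f = 0.0167.
Darcy-Weisbach: ΔP = f(L/D)(ρV²/2) = 0.0167·(4.32/0.126)·(1030·6.369²/2) = 0.0167·34.29·2.089e+04 = 1.196e+04 Pa.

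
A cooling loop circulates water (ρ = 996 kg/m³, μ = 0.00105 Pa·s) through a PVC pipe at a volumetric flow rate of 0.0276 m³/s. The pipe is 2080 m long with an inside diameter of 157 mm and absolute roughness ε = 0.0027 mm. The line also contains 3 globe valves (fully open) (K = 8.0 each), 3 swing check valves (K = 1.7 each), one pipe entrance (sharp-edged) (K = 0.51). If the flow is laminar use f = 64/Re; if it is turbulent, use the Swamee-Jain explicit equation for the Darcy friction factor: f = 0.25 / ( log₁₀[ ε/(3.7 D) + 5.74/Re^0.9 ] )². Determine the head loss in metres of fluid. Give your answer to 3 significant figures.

h_f ≈ 24.4 m

Cross-sectional area A = πD²/4 = π(0.157)²/4 = 0.01936 m²; mean velocity V = Q/A = 0.0276/0.01936 = 1.426 m/s.
Reynolds number Re = ρVD/μ = 996 · 1.426 · 0.157 / 0.00105 = 2.123e+05.
Re > 4000 → turbulent. Relative roughness ε/D = 2.7e-06/0.157 = 1.72e-05. Swamee-Jain: f = 0.25/(log₁₀[1.72e-05/3.7 + 5.74/2.123e+05^0.9])² = 0.25/(log₁₀[4.65e-06 + 9.22e-05])² = 0.25/(-4.014)² = 0.01552.
Total minor-loss coefficient ΣK = 3·8 + 3·1.7 + 1·0.51 = 29.6.
ΔP = [f·L/D + ΣK]·(ρV²/2) = [0.01552·2080/0.157 + 29.6]·(996·1.426²/2) = [205.6 + 29.6]·1012 = 2.38e+05 Pa.
Head loss h_f = ΔP/(ρg) = 2.38e+05/(996·9.81) = 24.4 m.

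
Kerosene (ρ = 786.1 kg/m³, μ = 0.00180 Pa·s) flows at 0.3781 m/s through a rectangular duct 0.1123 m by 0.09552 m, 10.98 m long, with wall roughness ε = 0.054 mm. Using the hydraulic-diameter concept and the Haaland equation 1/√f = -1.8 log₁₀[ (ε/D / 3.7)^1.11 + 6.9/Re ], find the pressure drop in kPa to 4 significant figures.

ΔP ≈ 0.1654 kPa

Hydraulic diameter D_h = 4A/P = 4·(0.1123·0.09552)/(2·(0.1123+0.09552)) = 0.04291/0.4156 = 0.1032 m.
Re = ρVD_h/μ = 786.1·0.3781·0.1032/0.0018 = 1.705e+04.
ε/D_h = 5.4e-05/0.1032 = 0.000523; Haaland gives 1/√f = -1.8 log₁₀[5.33e-05+0.000405] = 6.01, so f = 0.02768.
ΔP = f(L/D_h)(ρV²/2) = 0.02768·10.98/0.1032·56.19 = 165.4 Pa.
ΔP = 0.1654 kPa.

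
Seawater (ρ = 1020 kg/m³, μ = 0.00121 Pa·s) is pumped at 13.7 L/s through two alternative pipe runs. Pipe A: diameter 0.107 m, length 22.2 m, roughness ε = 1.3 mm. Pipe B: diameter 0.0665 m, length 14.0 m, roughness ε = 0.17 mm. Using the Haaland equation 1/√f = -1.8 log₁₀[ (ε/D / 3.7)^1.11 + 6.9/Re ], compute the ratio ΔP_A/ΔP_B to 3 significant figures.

ΔP_A/ΔP_B ≈ 0.235

Pipe A: V = Q/A = 0.0137/0.008992 = 1.524 m/s; Re = 1.374e+05; ε/D = 0.0121; Haaland → f = 0.04097; ΔP_A = f(L/D)(ρV²/2) = 1.006e+04 Pa.
Pipe B: V = Q/A = 0.0137/0.003473 = 3.944 m/s; Re = 2.211e+05; ε/D = 0.00256; Haaland → f = 0.02568; ΔP_B = f(L/D)(ρV²/2) = 4.29e+04 Pa.
ΔP_A/ΔP_B = 1.006e+04/4.29e+04 = 0.235.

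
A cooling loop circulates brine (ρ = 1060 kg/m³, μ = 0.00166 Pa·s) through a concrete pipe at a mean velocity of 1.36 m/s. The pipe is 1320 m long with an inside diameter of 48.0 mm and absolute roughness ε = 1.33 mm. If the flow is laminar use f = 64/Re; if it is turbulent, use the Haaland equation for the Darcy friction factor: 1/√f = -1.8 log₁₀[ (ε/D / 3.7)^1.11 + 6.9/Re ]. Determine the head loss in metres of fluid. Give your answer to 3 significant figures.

h_f ≈ 146 m

Reynolds number Re = ρVD/μ = 1060 · 1.36 · 0.048 / 0.00166 = 4.168e+04.
Re > 4000 → turbulent. Relative roughness ε/D = 0.00133/0.048 = 0.0277. Haaland: 1/√f = -1.8 log₁₀[(0.0277/3.7)^1.11 + 6.9/4.168e+04] = -1.8 log₁₀[0.00437 + 0.000166] = 4.218, so f = 0.05621.
Darcy-Weisbach: ΔP = f(L/D)(ρV²/2) = 0.05621·(1320/0.048)·(1060·1.36²/2) = 0.05621·2.75e+04·980.3 = 1.515e+06 Pa.
Head loss h_f = ΔP/(ρg) = 1.515e+06/(1060·9.81) = 146 m.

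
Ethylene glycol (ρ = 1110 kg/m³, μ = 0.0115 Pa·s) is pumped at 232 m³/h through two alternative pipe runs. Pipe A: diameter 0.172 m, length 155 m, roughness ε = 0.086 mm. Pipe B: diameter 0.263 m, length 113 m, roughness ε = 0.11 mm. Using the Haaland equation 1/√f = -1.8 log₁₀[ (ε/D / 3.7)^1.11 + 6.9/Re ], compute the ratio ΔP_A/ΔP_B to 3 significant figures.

Pipe A: V = Q/A = 0.06444/0.02324 = 2.774 m/s; Re = 4.605e+04; ε/D = 0.0005; Haaland → f = 0.02257; ΔP_A = f(L/D)(ρV²/2) = 8.685e+04 Pa.
Pipe B: V = Q/A = 0.06444/0.05433 = 1.186 m/s; Re = 3.011e+04; ε/D = 0.000418; Haaland → f = 0.02425; ΔP_B = f(L/D)(ρV²/2) = 8138 Pa.
ΔP_A/ΔP_B = 8.685e+04/8138 = 10.7.

ΔP_A/ΔP_B ≈ 10.7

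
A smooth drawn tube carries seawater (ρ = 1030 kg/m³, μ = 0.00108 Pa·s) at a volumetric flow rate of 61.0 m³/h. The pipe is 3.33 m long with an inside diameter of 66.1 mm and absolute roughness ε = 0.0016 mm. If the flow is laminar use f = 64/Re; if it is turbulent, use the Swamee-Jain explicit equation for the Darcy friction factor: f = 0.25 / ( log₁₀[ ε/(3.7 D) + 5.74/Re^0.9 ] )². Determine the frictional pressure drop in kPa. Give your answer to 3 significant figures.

Q = 61.0 m³/h = 61.0/3600 = 0.01694 m³/s.
Cross-sectional area A = πD²/4 = π(0.0661)²/4 = 0.003432 m²; mean velocity V = Q/A = 0.01694/0.003432 = 4.938 m/s.
Reynolds number Re = ρVD/μ = 1030 · 4.938 · 0.0661 / 0.00108 = 3.113e+05.
Re > 4000 → turbulent. Relative roughness ε/D = 1.6e-06/0.0661 = 2.42e-05. Swamee-Jain: f = 0.25/(log₁₀[2.42e-05/3.7 + 5.74/3.113e+05^0.9])² = 0.25/(log₁₀[6.54e-06 + 6.53e-05])² = 0.25/(-4.143)² = 0.01456.
Darcy-Weisbach: ΔP = f(L/D)(ρV²/2) = 0.01456·(3.33/0.0661)·(1030·4.938²/2) = 0.01456·50.38·1.256e+04 = 9211 Pa.
ΔP = 9211 Pa = 9.21 kPa.

ΔP ≈ 9.21 kPa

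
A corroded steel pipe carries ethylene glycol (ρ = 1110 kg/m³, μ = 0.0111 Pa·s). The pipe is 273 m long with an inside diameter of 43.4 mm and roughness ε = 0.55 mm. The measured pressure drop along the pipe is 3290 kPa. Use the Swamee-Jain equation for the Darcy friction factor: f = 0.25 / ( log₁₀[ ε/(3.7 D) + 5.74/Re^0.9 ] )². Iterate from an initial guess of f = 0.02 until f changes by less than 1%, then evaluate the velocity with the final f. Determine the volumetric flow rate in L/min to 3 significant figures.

Rearranging Darcy-Weisbach: V = √(2·ΔP·D/(f·L·ρ)). With ε/D = 0.00055/0.0434 = 0.0127, iterate starting from f = 0.02:
  f = 0.02 → V = √(2·3.29e+06·0.0434/(0.02·273·1110)) = 6.864 m/s; Re = ρVD/μ = 2.979e+04; f → 0.04334
  f = 0.04334 → V = 4.663 m/s; Re = 2.024e+04; f → 0.04422
  f = 0.04422 → V = 4.617 m/s; Re = 2.004e+04; f → 0.04424
Converged (Δf/f < 1%). With the final f = 0.04424: V = √(2·3.29e+06·0.0434/(0.04424·273·1110)) = 4.615 m/s.
Q = V·A = 4.615·(π/4·0.0434²) = 0.006828 m³/s = 410 L/min.

Q ≈ 410 L/min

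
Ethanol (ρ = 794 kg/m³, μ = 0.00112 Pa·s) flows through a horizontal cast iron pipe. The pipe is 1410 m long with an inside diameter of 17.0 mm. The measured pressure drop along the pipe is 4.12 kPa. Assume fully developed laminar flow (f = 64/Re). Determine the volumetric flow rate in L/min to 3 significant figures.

For laminar flow, f = 64/Re with Re = ρVD/μ, so Darcy-Weisbach reduces to ΔP = 32μLV/D². Solving for V: V = ΔP·D²/(32μL) = 4120·(0.017)²/(32·0.00112·1410) = 0.02356 m/s.
Check: Re = ρVD/μ = 794·0.02356·0.017/0.00112 = 284 < 2300, so the laminar assumption holds.
Q = V·A = 0.02356·(π/4·0.017²) = 5.348e-06 m³/s = 0.321 L/min.

Q ≈ 0.321 L/min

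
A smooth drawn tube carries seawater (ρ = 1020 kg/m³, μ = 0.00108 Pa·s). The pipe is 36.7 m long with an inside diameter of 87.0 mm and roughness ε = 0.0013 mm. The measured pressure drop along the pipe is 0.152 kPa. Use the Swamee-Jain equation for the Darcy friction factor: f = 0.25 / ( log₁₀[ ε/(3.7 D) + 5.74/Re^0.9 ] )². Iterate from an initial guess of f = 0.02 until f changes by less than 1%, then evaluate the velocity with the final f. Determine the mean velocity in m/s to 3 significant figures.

Rearranging Darcy-Weisbach: V = √(2·ΔP·D/(f·L·ρ)). With ε/D = 1.3e-06/0.087 = 1.49e-05, iterate starting from f = 0.02:
  f = 0.02 → V = √(2·152·0.087/(0.02·36.7·1020)) = 0.188 m/s; Re = ρVD/μ = 1.544e+04; f → 0.02761
  f = 0.02761 → V = 0.16 m/s; Re = 1.314e+04; f → 0.0288
  f = 0.0288 → V = 0.1566 m/s; Re = 1.287e+04; f → 0.02896
Converged (Δf/f < 1%). With the final f = 0.02896: V = √(2·152·0.087/(0.02896·36.7·1020)) = 0.1562 m/s.

V ≈ 0.156 m/s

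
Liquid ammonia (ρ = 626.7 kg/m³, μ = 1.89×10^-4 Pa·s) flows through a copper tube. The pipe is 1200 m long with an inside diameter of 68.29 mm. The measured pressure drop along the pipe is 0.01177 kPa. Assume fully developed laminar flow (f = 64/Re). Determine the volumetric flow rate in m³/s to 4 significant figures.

For laminar flow, f = 64/Re with Re = ρVD/μ, so Darcy-Weisbach reduces to ΔP = 32μLV/D². Solving for V: V = ΔP·D²/(32μL) = 11.77·(0.06829)²/(32·0.000189·1200) = 0.007563 m/s.
Check: Re = ρVD/μ = 626.7·0.007563·0.06829/0.000189 = 1713 < 2300, so the laminar assumption holds.
Q = V·A = 0.007563·(π/4·0.06829²) = 2.77e-05 m³/s = 2.770×10^-5 m³/s.

Q ≈ 2.770×10^-5 m³/s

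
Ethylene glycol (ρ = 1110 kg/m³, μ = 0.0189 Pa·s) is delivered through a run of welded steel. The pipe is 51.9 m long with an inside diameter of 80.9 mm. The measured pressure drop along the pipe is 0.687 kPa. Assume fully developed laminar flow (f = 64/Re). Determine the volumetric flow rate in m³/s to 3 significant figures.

For laminar flow, f = 64/Re with Re = ρVD/μ, so Darcy-Weisbach reduces to ΔP = 32μLV/D². Solving for V: V = ΔP·D²/(32μL) = 687·(0.0809)²/(32·0.0189·51.9) = 0.1432 m/s.
Check: Re = ρVD/μ = 1110·0.1432·0.0809/0.0189 = 680.6 < 2300, so the laminar assumption holds.
Q = V·A = 0.1432·(π/4·0.0809²) = 0.0007363 m³/s = 7.36×10^-4 m³/s.

Q ≈ 7.36×10^-4 m³/s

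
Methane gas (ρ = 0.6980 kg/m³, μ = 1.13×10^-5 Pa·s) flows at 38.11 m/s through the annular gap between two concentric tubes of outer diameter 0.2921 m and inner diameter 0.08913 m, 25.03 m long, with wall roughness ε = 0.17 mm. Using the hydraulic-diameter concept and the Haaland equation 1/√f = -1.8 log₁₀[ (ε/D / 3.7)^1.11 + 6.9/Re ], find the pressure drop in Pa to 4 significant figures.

Hydraulic diameter D_h = 4A/P = D_o - D_i = 0.2921 - 0.08913 = 0.203 m.
Re = ρVD_h/μ = 0.698·38.11·0.203/1.13e-05 = 4.778e+05.
ε/D_h = 0.00017/0.203 = 0.000838; Haaland gives 1/√f = -1.8 log₁₀[8.99e-05+1.44e-05] = 7.167, so f = 0.01947.
ΔP = f(L/D_h)(ρV²/2) = 0.01947·25.03/0.203·506.9 = 1217 Pa.

ΔP ≈ 1217 Pa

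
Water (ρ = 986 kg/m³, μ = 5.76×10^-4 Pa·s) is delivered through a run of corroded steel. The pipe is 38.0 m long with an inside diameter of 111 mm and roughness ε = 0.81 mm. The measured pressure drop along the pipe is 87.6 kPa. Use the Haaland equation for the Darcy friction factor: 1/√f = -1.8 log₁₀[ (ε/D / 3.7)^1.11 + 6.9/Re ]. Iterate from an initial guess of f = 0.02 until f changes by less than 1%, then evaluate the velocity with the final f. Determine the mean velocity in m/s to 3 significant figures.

V ≈ 3.89 m/s

Rearranging Darcy-Weisbach: V = √(2·ΔP·D/(f·L·ρ)). With ε/D = 0.00081/0.111 = 0.0073, iterate starting from f = 0.02:
  f = 0.02 → V = √(2·8.76e+04·0.111/(0.02·38·986)) = 5.094 m/s; Re = ρVD/μ = 9.68e+05; f → 0.03431
  f = 0.03431 → V = 3.89 m/s; Re = 7.391e+05; f → 0.03433
Converged (Δf/f < 1%). With the final f = 0.03433: V = √(2·8.76e+04·0.111/(0.03433·38·986)) = 3.888 m/s.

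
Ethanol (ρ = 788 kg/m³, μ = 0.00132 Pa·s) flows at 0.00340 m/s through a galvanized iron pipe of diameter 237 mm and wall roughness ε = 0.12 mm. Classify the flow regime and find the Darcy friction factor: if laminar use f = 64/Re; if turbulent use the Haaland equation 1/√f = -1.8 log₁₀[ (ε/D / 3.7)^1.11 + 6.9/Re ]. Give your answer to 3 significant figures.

Re = ρVD/μ = 788·0.0034·0.237/0.00132 = 481.
Re < 2300 → laminar, so f = 64/Re = 0.133 (roughness is irrelevant in laminar flow).

f ≈ 0.133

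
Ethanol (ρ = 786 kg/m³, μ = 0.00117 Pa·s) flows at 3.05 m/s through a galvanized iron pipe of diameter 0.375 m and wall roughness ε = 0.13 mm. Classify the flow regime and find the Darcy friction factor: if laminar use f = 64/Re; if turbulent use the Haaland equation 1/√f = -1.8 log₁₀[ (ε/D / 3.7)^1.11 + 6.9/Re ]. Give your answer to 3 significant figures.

Re = ρVD/μ = 786·3.05·0.375/0.00117 = 7.684e+05.
Re > 4000 → turbulent. ε/D = 0.00013/0.375 = 0.000347; Haaland: 1/√f = -1.8 log₁₀[3.38e-05 + 8.98e-06] = 7.864, so f = 0.01617.

f ≈ 0.0162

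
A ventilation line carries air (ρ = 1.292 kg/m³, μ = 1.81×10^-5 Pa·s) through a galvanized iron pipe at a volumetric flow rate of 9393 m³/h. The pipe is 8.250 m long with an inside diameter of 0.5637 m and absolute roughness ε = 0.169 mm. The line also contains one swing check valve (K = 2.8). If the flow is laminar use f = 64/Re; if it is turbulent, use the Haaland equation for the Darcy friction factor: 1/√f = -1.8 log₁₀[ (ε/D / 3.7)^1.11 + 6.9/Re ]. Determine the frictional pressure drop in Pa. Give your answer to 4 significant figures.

ΔP ≈ 214.6 Pa

Q = 9393 m³/h = 9393/3600 = 2.609 m³/s.
Cross-sectional area A = πD²/4 = π(0.5637)²/4 = 0.2496 m²; mean velocity V = Q/A = 2.609/0.2496 = 10.45 m/s.
Reynolds number Re = ρVD/μ = 1.292 · 10.45 · 0.5637 / 1.81e-05 = 4.207e+05.
Re > 4000 → turbulent. Relative roughness ε/D = 0.000169/0.5637 = 0.0003. Haaland: 1/√f = -1.8 log₁₀[(0.0003/3.7)^1.11 + 6.9/4.207e+05] = -1.8 log₁₀[2.87e-05 + 1.64e-05] = 7.822, so f = 0.01635.
Total minor-loss coefficient ΣK = 1·2.8 = 2.8.
ΔP = [f·L/D + ΣK]·(ρV²/2) = [0.01635·8.25/0.5637 + 2.8]·(1.292·10.45²/2) = [0.2392 + 2.8]·70.61 = 214.6 Pa.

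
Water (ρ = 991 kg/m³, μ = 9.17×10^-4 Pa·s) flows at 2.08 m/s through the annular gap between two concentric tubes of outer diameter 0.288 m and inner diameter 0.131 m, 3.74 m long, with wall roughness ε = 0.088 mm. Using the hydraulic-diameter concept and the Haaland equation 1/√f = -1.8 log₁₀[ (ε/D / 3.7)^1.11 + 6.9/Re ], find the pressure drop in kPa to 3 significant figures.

ΔP ≈ 0.932 kPa

Hydraulic diameter D_h = 4A/P = D_o - D_i = 0.288 - 0.131 = 0.157 m.
Re = ρVD_h/μ = 991·2.08·0.157/0.000917 = 3.529e+05.
ε/D_h = 8.8e-05/0.157 = 0.000561; Haaland gives 1/√f = -1.8 log₁₀[5.76e-05+1.96e-05] = 7.403, so f = 0.01825.
ΔP = f(L/D_h)(ρV²/2) = 0.01825·3.74/0.157·2144 = 931.8 Pa.
ΔP = 0.932 kPa.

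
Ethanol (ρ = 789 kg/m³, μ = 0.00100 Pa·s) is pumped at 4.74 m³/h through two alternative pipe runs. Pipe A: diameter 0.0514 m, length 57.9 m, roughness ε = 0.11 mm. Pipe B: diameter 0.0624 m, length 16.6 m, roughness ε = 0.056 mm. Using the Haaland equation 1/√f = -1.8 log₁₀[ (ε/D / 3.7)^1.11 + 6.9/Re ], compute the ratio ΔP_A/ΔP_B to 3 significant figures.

ΔP_A/ΔP_B ≈ 9.72

Pipe A: V = Q/A = 0.001317/0.002075 = 0.6345 m/s; Re = 2.573e+04; ε/D = 0.00214; Haaland → f = 0.02866; ΔP_A = f(L/D)(ρV²/2) = 5128 Pa.
Pipe B: V = Q/A = 0.001317/0.003058 = 0.4305 m/s; Re = 2.12e+04; ε/D = 0.000897; Haaland → f = 0.02711; ΔP_B = f(L/D)(ρV²/2) = 527.4 Pa.
ΔP_A/ΔP_B = 5128/527.4 = 9.72.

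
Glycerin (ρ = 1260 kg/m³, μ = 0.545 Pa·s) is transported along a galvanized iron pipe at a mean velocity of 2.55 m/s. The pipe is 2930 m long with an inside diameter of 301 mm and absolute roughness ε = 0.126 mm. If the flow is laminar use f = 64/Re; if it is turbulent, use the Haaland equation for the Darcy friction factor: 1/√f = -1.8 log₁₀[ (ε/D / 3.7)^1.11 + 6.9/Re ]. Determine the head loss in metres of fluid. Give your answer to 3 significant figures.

Reynolds number Re = ρVD/μ = 1260 · 2.55 · 0.301 / 0.545 = 1775.
Re < 2300 → laminar flow, so f = 64/Re = 64/1775 = 0.03607 (the turbulent correlation is not needed).
Darcy-Weisbach: ΔP = f(L/D)(ρV²/2) = 0.03607·(2930/0.301)·(1260·2.55²/2) = 0.03607·9734·4097 = 1.438e+06 Pa.
Head loss h_f = ΔP/(ρg) = 1.438e+06/(1260·9.81) = 116 m.

h_f ≈ 116 m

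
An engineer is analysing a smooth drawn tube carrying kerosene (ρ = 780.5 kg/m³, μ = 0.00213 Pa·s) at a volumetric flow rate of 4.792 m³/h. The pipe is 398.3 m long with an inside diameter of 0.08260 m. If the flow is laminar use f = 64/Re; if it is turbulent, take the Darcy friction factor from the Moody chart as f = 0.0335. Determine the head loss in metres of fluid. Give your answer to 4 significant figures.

h_f ≈ 0.5080 m

Q = 4.792 m³/h = 4.792/3600 = 0.001331 m³/s.
Cross-sectional area A = πD²/4 = π(0.0826)²/4 = 0.005359 m²; mean velocity V = Q/A = 0.001331/0.005359 = 0.2484 m/s.
Reynolds number Re = ρVD/μ = 780.5 · 0.2484 · 0.0826 / 0.00213 = 7519.
Re > 4000 → turbulent; use the Moody-chart value f = 0.0335.
Darcy-Weisbach: ΔP = f(L/D)(ρV²/2) = 0.0335·(398.3/0.0826)·(780.5·0.2484²/2) = 0.0335·4822·24.08 = 3890 Pa.
Head loss h_f = ΔP/(ρg) = 3890/(780.5·9.81) = 0.5080 m.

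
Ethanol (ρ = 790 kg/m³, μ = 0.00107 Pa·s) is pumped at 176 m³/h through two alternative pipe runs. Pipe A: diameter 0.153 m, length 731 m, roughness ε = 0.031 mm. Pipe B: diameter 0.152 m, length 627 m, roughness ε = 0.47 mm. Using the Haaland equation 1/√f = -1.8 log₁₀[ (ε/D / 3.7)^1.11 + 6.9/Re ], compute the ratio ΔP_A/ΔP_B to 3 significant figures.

ΔP_A/ΔP_B ≈ 0.676

Pipe A: V = Q/A = 0.04889/0.01839 = 2.659 m/s; Re = 3.004e+05; ε/D = 0.000203; Haaland → f = 0.01608; ΔP_A = f(L/D)(ρV²/2) = 2.146e+05 Pa.
Pipe B: V = Q/A = 0.04889/0.01815 = 2.694 m/s; Re = 3.024e+05; ε/D = 0.00309; Haaland → f = 0.02683; ΔP_B = f(L/D)(ρV²/2) = 3.174e+05 Pa.
ΔP_A/ΔP_B = 2.146e+05/3.174e+05 = 0.676.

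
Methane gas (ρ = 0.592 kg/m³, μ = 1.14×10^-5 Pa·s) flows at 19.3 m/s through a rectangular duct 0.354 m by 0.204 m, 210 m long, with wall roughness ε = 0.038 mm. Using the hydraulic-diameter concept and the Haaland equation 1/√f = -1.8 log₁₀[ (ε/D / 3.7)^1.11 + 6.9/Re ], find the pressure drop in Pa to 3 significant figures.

ΔP ≈ 1420 Pa

Hydraulic diameter D_h = 4A/P = 4·(0.354·0.204)/(2·(0.354+0.204)) = 0.2889/1.116 = 0.2588 m.
Re = ρVD_h/μ = 0.592·19.3·0.2588/1.14e-05 = 2.594e+05.
ε/D_h = 3.8e-05/0.2588 = 0.000147; Haaland gives 1/√f = -1.8 log₁₀[1.3e-05+2.66e-05] = 7.924, so f = 0.01593.
ΔP = f(L/D_h)(ρV²/2) = 0.01593·210/0.2588·110.3 = 1425 Pa.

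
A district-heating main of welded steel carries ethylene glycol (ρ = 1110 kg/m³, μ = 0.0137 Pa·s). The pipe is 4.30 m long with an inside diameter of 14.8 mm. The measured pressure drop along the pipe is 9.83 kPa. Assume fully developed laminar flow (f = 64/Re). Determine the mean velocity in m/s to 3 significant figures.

V ≈ 1.14 m/s

For laminar flow, f = 64/Re with Re = ρVD/μ, so Darcy-Weisbach reduces to ΔP = 32μLV/D². Solving for V: V = ΔP·D²/(32μL) = 9830·(0.0148)²/(32·0.0137·4.3) = 1.142 m/s.
Check: Re = ρVD/μ = 1110·1.142·0.0148/0.0137 = 1370 < 2300, so the laminar assumption holds.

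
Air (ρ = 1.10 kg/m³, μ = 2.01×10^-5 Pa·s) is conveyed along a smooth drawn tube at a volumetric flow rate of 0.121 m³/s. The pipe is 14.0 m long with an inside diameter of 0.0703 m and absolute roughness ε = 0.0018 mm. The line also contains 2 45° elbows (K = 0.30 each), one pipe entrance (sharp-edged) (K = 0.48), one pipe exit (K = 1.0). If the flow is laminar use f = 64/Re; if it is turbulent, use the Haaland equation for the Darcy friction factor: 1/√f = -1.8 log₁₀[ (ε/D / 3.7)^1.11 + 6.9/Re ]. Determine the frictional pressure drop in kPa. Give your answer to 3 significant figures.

Cross-sectional area A = πD²/4 = π(0.0703)²/4 = 0.003882 m²; mean velocity V = Q/A = 0.121/0.003882 = 31.17 m/s.
Reynolds number Re = ρVD/μ = 1.1 · 31.17 · 0.0703 / 2.01e-05 = 1.199e+05.
Re > 4000 → turbulent. Relative roughness ε/D = 1.8e-06/0.0703 = 2.56e-05. Haaland: 1/√f = -1.8 log₁₀[(2.56e-05/3.7)^1.11 + 6.9/1.199e+05] = -1.8 log₁₀[1.87e-06 + 5.75e-05] = 7.607, so f = 0.01728.
Total minor-loss coefficient ΣK = 2·0.3 + 1·0.48 + 1·1 = 2.08.
ΔP = [f·L/D + ΣK]·(ρV²/2) = [0.01728·14/0.0703 + 2.08]·(1.1·31.17²/2) = [3.441 + 2.08]·534.5 = 2951 Pa.
ΔP = 2951 Pa = 2.95 kPa.

ΔP ≈ 2.95 kPa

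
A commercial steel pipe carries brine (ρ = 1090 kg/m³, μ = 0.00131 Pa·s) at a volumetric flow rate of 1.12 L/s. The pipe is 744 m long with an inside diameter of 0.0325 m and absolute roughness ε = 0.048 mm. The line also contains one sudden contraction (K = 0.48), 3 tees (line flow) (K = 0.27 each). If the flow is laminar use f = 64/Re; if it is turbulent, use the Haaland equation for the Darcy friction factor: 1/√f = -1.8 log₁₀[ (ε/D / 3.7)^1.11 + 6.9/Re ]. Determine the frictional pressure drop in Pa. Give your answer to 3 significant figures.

Q = 1.12 L/s = 1.12/1000 = 0.00112 m³/s.
Cross-sectional area A = πD²/4 = π(0.0325)²/4 = 0.0008296 m²; mean velocity V = Q/A = 0.00112/0.0008296 = 1.35 m/s.
Reynolds number Re = ρVD/μ = 1090 · 1.35 · 0.0325 / 0.00131 = 3.651e+04.
Re > 4000 → turbulent. Relative roughness ε/D = 4.8e-05/0.0325 = 0.00148. Haaland: 1/√f = -1.8 log₁₀[(0.00148/3.7)^1.11 + 6.9/3.651e+04] = -1.8 log₁₀[0.000169 + 0.000189] = 6.204, so f = 0.02598.
Total minor-loss coefficient ΣK = 1·0.48 + 3·0.27 = 1.29.
ΔP = [f·L/D + ΣK]·(ρV²/2) = [0.02598·744/0.0325 + 1.29]·(1090·1.35²/2) = [594.9 + 1.29]·993.4 = 5.922e+05 Pa.

ΔP ≈ 592000 Pa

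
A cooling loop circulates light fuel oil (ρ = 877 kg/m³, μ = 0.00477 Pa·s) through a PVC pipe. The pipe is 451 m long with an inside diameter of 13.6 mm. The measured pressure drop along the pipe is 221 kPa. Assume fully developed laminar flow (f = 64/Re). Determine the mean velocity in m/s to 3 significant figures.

For laminar flow, f = 64/Re with Re = ρVD/μ, so Darcy-Weisbach reduces to ΔP = 32μLV/D². Solving for V: V = ΔP·D²/(32μL) = 2.21e+05·(0.0136)²/(32·0.00477·451) = 0.5938 m/s.
Check: Re = ρVD/μ = 877·0.5938·0.0136/0.00477 = 1485 < 2300, so the laminar assumption holds.

V ≈ 0.594 m/s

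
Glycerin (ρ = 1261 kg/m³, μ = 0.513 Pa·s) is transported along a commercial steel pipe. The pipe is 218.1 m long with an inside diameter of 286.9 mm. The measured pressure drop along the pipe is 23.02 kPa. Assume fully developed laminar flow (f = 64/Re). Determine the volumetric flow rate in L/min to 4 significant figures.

For laminar flow, f = 64/Re with Re = ρVD/μ, so Darcy-Weisbach reduces to ΔP = 32μLV/D². Solving for V: V = ΔP·D²/(32μL) = 2.302e+04·(0.2869)²/(32·0.513·218.1) = 0.5292 m/s.
Check: Re = ρVD/μ = 1261·0.5292·0.2869/0.513 = 373.2 < 2300, so the laminar assumption holds.
Q = V·A = 0.5292·(π/4·0.2869²) = 0.03421 m³/s = 2053 L/min.

Q ≈ 2053 L/min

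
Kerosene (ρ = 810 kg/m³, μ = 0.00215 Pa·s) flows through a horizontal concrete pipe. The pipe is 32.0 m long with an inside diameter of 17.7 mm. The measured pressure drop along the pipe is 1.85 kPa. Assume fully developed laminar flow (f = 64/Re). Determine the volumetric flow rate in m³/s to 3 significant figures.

For laminar flow, f = 64/Re with Re = ρVD/μ, so Darcy-Weisbach reduces to ΔP = 32μLV/D². Solving for V: V = ΔP·D²/(32μL) = 1850·(0.0177)²/(32·0.00215·32) = 0.2633 m/s.
Check: Re = ρVD/μ = 810·0.2633·0.0177/0.00215 = 1755 < 2300, so the laminar assumption holds.
Q = V·A = 0.2633·(π/4·0.0177²) = 6.478e-05 m³/s = 6.48×10^-5 m³/s.

Q ≈ 6.48×10^-5 m³/s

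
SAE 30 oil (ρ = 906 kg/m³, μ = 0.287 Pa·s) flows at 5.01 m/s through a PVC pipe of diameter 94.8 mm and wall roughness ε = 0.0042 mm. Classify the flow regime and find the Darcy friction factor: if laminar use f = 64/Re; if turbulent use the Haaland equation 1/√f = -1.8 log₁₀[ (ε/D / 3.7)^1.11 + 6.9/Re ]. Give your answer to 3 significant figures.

f ≈ 0.0427

Re = ρVD/μ = 906·5.01·0.0948/0.287 = 1499.
Re < 2300 → laminar, so f = 64/Re = 0.04269 (roughness is irrelevant in laminar flow).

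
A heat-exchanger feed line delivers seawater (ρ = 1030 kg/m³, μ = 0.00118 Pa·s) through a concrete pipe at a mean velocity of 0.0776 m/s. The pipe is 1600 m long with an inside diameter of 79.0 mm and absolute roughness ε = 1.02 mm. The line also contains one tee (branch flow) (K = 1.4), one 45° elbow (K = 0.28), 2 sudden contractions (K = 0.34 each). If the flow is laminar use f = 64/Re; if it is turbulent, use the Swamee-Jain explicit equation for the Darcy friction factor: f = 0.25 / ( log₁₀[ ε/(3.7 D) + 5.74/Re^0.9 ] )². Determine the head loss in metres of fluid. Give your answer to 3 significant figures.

h_f ≈ 0.316 m

Reynolds number Re = ρVD/μ = 1030 · 0.0776 · 0.079 / 0.00118 = 5351.
Re > 4000 → turbulent. Relative roughness ε/D = 0.00102/0.079 = 0.0129. Swamee-Jain: f = 0.25/(log₁₀[0.0129/3.7 + 5.74/5351^0.9])² = 0.25/(log₁₀[0.00349 + 0.00253])² = 0.25/(-2.22)² = 0.05071.
Total minor-loss coefficient ΣK = 1·1.4 + 1·0.28 + 2·0.34 = 2.36.
ΔP = [f·L/D + ΣK]·(ρV²/2) = [0.05071·1600/0.079 + 2.36]·(1030·0.0776²/2) = [1027 + 2.36]·3.101 = 3192 Pa.
Head loss h_f = ΔP/(ρg) = 3192/(1030·9.81) = 0.316 m.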